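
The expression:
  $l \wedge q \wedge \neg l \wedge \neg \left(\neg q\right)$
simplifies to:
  $\text{False}$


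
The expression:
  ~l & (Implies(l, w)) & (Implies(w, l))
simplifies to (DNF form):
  ~l & ~w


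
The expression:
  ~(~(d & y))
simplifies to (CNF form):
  d & y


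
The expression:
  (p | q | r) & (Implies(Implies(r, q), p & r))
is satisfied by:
  {r: True, p: True, q: False}
  {r: True, p: False, q: False}
  {r: True, q: True, p: True}


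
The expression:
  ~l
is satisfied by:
  {l: False}


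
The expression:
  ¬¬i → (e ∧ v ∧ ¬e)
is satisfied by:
  {i: False}


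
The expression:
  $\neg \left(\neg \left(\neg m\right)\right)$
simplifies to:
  $\neg m$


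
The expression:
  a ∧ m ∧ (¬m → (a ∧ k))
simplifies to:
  a ∧ m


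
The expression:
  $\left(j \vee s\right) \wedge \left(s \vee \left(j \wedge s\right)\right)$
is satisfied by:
  {s: True}


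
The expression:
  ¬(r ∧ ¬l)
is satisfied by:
  {l: True, r: False}
  {r: False, l: False}
  {r: True, l: True}


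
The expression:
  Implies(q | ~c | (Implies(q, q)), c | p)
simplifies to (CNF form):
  c | p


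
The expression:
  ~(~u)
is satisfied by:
  {u: True}


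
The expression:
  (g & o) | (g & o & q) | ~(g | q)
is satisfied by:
  {o: True, q: False, g: False}
  {o: False, q: False, g: False}
  {g: True, o: True, q: False}
  {g: True, q: True, o: True}


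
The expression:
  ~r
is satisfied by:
  {r: False}


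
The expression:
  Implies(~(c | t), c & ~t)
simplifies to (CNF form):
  c | t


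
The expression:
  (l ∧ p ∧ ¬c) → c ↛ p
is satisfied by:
  {c: True, l: False, p: False}
  {l: False, p: False, c: False}
  {p: True, c: True, l: False}
  {p: True, l: False, c: False}
  {c: True, l: True, p: False}
  {l: True, c: False, p: False}
  {p: True, l: True, c: True}


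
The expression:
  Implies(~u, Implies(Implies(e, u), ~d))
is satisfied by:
  {u: True, e: True, d: False}
  {u: True, e: False, d: False}
  {e: True, u: False, d: False}
  {u: False, e: False, d: False}
  {d: True, u: True, e: True}
  {d: True, u: True, e: False}
  {d: True, e: True, u: False}


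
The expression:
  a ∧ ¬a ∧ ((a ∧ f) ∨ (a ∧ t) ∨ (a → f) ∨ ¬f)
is never true.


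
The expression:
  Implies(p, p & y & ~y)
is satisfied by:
  {p: False}


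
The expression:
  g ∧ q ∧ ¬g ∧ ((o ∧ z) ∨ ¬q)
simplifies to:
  False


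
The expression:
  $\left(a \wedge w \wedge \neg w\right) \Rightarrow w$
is always true.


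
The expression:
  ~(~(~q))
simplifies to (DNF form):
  ~q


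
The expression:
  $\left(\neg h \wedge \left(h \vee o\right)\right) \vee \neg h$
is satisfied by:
  {h: False}


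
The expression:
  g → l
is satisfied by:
  {l: True, g: False}
  {g: False, l: False}
  {g: True, l: True}


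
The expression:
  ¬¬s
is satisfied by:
  {s: True}


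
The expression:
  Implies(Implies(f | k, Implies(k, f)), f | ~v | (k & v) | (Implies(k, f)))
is always true.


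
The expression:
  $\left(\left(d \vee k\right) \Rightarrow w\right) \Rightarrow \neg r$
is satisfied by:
  {k: True, d: True, w: False, r: False}
  {k: True, d: False, w: False, r: False}
  {d: True, k: False, w: False, r: False}
  {k: False, d: False, w: False, r: False}
  {k: True, w: True, d: True, r: False}
  {k: True, w: True, d: False, r: False}
  {w: True, d: True, k: False, r: False}
  {w: True, d: False, k: False, r: False}
  {r: True, k: True, d: True, w: False}
  {r: True, k: True, d: False, w: False}
  {r: True, d: True, w: False, k: False}


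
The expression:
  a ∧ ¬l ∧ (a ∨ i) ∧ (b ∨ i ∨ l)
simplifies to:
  a ∧ ¬l ∧ (b ∨ i)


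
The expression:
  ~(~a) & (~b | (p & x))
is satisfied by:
  {x: True, p: True, a: True, b: False}
  {x: True, a: True, p: False, b: False}
  {p: True, a: True, x: False, b: False}
  {a: True, x: False, p: False, b: False}
  {x: True, b: True, p: True, a: True}


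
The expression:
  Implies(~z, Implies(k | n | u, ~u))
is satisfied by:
  {z: True, u: False}
  {u: False, z: False}
  {u: True, z: True}


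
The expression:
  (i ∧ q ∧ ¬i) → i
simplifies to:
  True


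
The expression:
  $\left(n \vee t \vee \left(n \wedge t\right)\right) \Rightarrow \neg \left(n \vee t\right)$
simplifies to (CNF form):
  $\neg n \wedge \neg t$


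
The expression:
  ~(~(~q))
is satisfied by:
  {q: False}


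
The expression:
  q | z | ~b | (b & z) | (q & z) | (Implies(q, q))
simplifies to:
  True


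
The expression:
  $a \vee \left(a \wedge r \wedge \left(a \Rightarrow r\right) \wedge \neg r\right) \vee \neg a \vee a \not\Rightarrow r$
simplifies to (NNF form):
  $\text{True}$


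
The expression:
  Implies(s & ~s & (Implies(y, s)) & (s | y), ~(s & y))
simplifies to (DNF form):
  True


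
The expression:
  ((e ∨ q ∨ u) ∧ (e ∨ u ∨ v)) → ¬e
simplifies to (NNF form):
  ¬e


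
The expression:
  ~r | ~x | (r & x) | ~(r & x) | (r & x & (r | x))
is always true.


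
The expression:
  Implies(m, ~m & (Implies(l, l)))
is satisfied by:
  {m: False}


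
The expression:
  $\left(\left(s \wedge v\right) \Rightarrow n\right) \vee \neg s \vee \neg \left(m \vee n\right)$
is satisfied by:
  {n: True, s: False, m: False, v: False}
  {n: False, s: False, m: False, v: False}
  {v: True, n: True, s: False, m: False}
  {v: True, n: False, s: False, m: False}
  {n: True, m: True, v: False, s: False}
  {m: True, v: False, s: False, n: False}
  {v: True, m: True, n: True, s: False}
  {v: True, m: True, n: False, s: False}
  {n: True, s: True, v: False, m: False}
  {s: True, v: False, m: False, n: False}
  {n: True, v: True, s: True, m: False}
  {v: True, s: True, n: False, m: False}
  {n: True, m: True, s: True, v: False}
  {m: True, s: True, v: False, n: False}
  {v: True, m: True, s: True, n: True}


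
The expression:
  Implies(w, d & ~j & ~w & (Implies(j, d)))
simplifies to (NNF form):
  ~w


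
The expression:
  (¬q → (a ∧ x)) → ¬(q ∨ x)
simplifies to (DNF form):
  (¬a ∧ ¬q) ∨ (¬q ∧ ¬x)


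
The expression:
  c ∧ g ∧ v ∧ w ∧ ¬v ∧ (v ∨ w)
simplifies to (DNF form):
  False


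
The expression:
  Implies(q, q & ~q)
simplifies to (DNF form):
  ~q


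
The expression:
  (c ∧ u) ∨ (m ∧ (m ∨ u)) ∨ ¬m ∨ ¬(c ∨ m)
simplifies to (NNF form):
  True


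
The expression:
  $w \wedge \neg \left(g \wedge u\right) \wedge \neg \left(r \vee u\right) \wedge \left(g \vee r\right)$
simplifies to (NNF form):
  $g \wedge w \wedge \neg r \wedge \neg u$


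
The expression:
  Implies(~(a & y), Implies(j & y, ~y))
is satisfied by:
  {a: True, y: False, j: False}
  {y: False, j: False, a: False}
  {j: True, a: True, y: False}
  {j: True, y: False, a: False}
  {a: True, y: True, j: False}
  {y: True, a: False, j: False}
  {j: True, y: True, a: True}


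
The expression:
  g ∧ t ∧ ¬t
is never true.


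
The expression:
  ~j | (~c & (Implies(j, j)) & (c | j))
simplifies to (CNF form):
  ~c | ~j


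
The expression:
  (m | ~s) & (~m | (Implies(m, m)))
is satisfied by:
  {m: True, s: False}
  {s: False, m: False}
  {s: True, m: True}


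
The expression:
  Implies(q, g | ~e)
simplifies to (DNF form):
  g | ~e | ~q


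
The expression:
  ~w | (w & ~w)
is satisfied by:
  {w: False}


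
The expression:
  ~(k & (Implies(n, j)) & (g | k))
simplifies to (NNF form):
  ~k | (n & ~j)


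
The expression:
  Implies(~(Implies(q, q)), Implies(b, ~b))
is always true.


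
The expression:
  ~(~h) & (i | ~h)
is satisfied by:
  {h: True, i: True}


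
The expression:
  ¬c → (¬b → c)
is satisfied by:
  {b: True, c: True}
  {b: True, c: False}
  {c: True, b: False}


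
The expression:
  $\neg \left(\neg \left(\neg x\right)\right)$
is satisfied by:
  {x: False}


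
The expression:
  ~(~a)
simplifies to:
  a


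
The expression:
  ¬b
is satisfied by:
  {b: False}


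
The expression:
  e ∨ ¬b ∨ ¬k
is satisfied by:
  {e: True, k: False, b: False}
  {k: False, b: False, e: False}
  {b: True, e: True, k: False}
  {b: True, k: False, e: False}
  {e: True, k: True, b: False}
  {k: True, e: False, b: False}
  {b: True, k: True, e: True}


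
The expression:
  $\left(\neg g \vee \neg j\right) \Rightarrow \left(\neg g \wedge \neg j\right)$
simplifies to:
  $\left(g \wedge j\right) \vee \left(\neg g \wedge \neg j\right)$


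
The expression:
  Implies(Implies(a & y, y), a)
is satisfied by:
  {a: True}


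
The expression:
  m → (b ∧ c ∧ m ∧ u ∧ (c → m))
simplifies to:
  (b ∧ c ∧ u) ∨ ¬m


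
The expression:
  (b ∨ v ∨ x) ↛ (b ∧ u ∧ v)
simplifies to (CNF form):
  (b ∨ v ∨ x) ∧ (b ∨ v ∨ ¬b) ∧ (b ∨ ¬b ∨ ¬u) ∧ (v ∨ x ∨ ¬v) ∧ (v ∨ ¬b ∨ ¬v) ∧ (¬b ∨ ¬u ∨ ¬v) ∧ (b ∨ v ∨ x ∨ ¬b) ∧ (b ∨ v ∨ x ∨ ¬u) ∧ (b ∨ v ∨ ¬b ∨ ¬u) ∧ (b ∨ x ∨ ¬b ∨ ¬u) ∧ (v ∨ x ∨ ¬b ∨ ¬v) ∧ (v ∨ x ∨ ¬u ∨ ¬v) ∧ (v ∨ ¬b ∨ ¬u ∨ ¬v) ∧ (x ∨ ¬b ∨ ¬u ∨ ¬v)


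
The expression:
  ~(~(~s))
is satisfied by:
  {s: False}


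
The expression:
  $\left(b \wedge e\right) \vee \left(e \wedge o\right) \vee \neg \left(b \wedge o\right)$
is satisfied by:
  {e: True, o: False, b: False}
  {e: False, o: False, b: False}
  {b: True, e: True, o: False}
  {b: True, e: False, o: False}
  {o: True, e: True, b: False}
  {o: True, e: False, b: False}
  {o: True, b: True, e: True}


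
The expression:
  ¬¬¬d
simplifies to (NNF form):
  ¬d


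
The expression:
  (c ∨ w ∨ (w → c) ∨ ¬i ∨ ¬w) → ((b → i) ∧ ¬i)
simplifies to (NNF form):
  ¬b ∧ ¬i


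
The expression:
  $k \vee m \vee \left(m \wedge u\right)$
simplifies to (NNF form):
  $k \vee m$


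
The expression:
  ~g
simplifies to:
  ~g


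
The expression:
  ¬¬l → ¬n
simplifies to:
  ¬l ∨ ¬n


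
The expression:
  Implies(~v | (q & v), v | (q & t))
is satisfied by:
  {q: True, v: True, t: True}
  {q: True, v: True, t: False}
  {v: True, t: True, q: False}
  {v: True, t: False, q: False}
  {q: True, t: True, v: False}


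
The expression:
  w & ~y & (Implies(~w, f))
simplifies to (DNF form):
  w & ~y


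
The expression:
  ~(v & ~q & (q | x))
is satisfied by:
  {q: True, v: False, x: False}
  {v: False, x: False, q: False}
  {x: True, q: True, v: False}
  {x: True, v: False, q: False}
  {q: True, v: True, x: False}
  {v: True, q: False, x: False}
  {x: True, v: True, q: True}


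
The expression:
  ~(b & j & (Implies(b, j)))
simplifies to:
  ~b | ~j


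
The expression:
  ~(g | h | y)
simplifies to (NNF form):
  ~g & ~h & ~y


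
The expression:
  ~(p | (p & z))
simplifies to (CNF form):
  ~p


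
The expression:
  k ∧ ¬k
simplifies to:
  False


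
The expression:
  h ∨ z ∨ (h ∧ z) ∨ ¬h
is always true.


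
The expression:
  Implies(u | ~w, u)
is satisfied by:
  {u: True, w: True}
  {u: True, w: False}
  {w: True, u: False}


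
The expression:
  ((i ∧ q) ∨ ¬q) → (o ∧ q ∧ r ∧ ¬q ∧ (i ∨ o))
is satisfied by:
  {q: True, i: False}


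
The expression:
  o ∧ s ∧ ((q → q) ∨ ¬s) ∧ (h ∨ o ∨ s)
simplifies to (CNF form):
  o ∧ s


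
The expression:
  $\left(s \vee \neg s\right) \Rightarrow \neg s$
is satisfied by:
  {s: False}


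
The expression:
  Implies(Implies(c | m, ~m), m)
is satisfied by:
  {m: True}


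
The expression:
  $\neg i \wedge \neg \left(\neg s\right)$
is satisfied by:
  {s: True, i: False}


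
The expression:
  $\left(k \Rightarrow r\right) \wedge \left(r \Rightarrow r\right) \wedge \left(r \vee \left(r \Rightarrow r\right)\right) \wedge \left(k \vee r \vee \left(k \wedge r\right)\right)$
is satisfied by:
  {r: True}


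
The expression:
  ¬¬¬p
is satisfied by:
  {p: False}


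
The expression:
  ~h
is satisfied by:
  {h: False}


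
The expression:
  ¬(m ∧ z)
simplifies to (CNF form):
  ¬m ∨ ¬z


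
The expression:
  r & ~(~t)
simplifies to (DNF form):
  r & t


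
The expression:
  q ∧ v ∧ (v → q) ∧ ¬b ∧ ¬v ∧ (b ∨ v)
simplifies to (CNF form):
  False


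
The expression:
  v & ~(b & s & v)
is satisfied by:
  {v: True, s: False, b: False}
  {b: True, v: True, s: False}
  {s: True, v: True, b: False}


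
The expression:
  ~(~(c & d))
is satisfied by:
  {c: True, d: True}


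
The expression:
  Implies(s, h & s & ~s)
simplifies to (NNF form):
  ~s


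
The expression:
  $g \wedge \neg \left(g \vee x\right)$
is never true.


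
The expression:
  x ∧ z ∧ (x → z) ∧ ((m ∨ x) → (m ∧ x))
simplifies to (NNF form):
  m ∧ x ∧ z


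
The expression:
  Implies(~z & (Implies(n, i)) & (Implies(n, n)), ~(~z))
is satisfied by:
  {z: True, n: True, i: False}
  {z: True, n: False, i: False}
  {i: True, z: True, n: True}
  {i: True, z: True, n: False}
  {n: True, i: False, z: False}


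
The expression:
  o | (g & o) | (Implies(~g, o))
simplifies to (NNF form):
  g | o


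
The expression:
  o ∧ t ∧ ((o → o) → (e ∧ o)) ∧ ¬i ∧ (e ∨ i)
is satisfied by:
  {t: True, e: True, o: True, i: False}


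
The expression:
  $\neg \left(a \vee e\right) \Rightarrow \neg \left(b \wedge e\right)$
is always true.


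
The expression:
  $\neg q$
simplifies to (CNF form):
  $\neg q$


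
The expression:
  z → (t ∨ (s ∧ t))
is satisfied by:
  {t: True, z: False}
  {z: False, t: False}
  {z: True, t: True}


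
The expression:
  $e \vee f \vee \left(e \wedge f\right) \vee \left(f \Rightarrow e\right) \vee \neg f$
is always true.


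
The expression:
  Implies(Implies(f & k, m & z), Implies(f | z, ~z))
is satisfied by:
  {k: True, f: True, m: False, z: False}
  {k: True, f: False, m: False, z: False}
  {f: True, k: False, m: False, z: False}
  {k: False, f: False, m: False, z: False}
  {k: True, m: True, f: True, z: False}
  {k: True, m: True, f: False, z: False}
  {m: True, f: True, k: False, z: False}
  {m: True, k: False, f: False, z: False}
  {k: True, z: True, m: False, f: True}


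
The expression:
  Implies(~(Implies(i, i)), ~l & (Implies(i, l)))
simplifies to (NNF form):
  True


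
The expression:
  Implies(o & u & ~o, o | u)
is always true.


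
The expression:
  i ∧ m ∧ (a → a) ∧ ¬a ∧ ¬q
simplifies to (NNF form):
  i ∧ m ∧ ¬a ∧ ¬q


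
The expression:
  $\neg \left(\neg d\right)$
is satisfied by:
  {d: True}


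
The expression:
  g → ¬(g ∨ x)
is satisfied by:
  {g: False}


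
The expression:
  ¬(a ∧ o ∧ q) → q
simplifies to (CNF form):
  q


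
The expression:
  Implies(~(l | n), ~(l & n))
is always true.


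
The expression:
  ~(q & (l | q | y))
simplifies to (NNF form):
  ~q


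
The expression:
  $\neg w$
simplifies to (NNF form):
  $\neg w$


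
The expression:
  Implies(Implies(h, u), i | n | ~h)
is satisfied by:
  {i: True, n: True, h: False, u: False}
  {i: True, h: False, u: False, n: False}
  {n: True, h: False, u: False, i: False}
  {n: False, h: False, u: False, i: False}
  {i: True, u: True, n: True, h: False}
  {i: True, u: True, n: False, h: False}
  {u: True, n: True, i: False, h: False}
  {u: True, i: False, h: False, n: False}
  {n: True, i: True, h: True, u: False}
  {i: True, h: True, n: False, u: False}
  {n: True, h: True, i: False, u: False}
  {h: True, i: False, u: False, n: False}
  {i: True, u: True, h: True, n: True}
  {i: True, u: True, h: True, n: False}
  {u: True, h: True, n: True, i: False}


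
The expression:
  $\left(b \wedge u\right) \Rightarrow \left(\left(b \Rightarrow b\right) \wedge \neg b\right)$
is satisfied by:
  {u: False, b: False}
  {b: True, u: False}
  {u: True, b: False}


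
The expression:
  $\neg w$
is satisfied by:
  {w: False}


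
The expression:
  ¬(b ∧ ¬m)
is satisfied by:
  {m: True, b: False}
  {b: False, m: False}
  {b: True, m: True}


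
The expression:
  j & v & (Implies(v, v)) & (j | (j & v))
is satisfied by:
  {j: True, v: True}


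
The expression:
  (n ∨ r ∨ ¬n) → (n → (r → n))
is always true.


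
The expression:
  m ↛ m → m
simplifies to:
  True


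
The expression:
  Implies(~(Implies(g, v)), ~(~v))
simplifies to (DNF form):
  v | ~g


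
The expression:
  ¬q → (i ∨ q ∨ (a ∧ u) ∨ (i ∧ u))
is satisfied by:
  {i: True, a: True, q: True, u: True}
  {i: True, a: True, q: True, u: False}
  {i: True, q: True, u: True, a: False}
  {i: True, q: True, u: False, a: False}
  {i: True, a: True, u: True, q: False}
  {i: True, a: True, u: False, q: False}
  {i: True, u: True, q: False, a: False}
  {i: True, u: False, q: False, a: False}
  {a: True, q: True, u: True, i: False}
  {a: True, q: True, u: False, i: False}
  {q: True, u: True, i: False, a: False}
  {q: True, i: False, u: False, a: False}
  {a: True, u: True, i: False, q: False}


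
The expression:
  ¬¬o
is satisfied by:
  {o: True}


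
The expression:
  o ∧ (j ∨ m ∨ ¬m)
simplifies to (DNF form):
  o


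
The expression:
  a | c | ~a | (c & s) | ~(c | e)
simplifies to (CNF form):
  True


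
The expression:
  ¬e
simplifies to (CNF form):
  ¬e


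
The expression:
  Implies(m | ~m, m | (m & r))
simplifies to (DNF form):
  m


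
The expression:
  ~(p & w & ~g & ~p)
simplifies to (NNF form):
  True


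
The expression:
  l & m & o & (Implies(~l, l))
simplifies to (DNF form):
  l & m & o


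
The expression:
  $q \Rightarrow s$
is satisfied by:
  {s: True, q: False}
  {q: False, s: False}
  {q: True, s: True}


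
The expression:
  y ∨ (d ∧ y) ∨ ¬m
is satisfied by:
  {y: True, m: False}
  {m: False, y: False}
  {m: True, y: True}


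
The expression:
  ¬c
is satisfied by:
  {c: False}


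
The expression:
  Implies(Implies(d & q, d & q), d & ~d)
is never true.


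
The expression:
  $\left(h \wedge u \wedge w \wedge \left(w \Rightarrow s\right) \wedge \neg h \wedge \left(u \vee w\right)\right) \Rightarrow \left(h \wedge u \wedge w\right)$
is always true.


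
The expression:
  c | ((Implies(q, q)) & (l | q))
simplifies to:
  c | l | q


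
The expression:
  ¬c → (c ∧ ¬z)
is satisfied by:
  {c: True}


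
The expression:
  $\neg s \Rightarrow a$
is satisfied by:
  {a: True, s: True}
  {a: True, s: False}
  {s: True, a: False}


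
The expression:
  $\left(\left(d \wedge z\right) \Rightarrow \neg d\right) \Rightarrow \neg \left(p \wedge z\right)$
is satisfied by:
  {d: True, p: False, z: False}
  {p: False, z: False, d: False}
  {d: True, z: True, p: False}
  {z: True, p: False, d: False}
  {d: True, p: True, z: False}
  {p: True, d: False, z: False}
  {d: True, z: True, p: True}


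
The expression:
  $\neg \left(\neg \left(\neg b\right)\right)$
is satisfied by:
  {b: False}


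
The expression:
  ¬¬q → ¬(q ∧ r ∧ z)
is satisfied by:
  {q: False, z: False, r: False}
  {r: True, q: False, z: False}
  {z: True, q: False, r: False}
  {r: True, z: True, q: False}
  {q: True, r: False, z: False}
  {r: True, q: True, z: False}
  {z: True, q: True, r: False}


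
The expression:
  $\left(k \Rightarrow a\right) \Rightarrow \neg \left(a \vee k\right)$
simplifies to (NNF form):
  $\neg a$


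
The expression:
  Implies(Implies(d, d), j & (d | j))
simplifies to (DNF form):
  j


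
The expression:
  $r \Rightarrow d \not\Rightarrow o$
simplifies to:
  $\left(d \wedge \neg o\right) \vee \neg r$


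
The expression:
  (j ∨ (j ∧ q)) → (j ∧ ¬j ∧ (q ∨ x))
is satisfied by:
  {j: False}


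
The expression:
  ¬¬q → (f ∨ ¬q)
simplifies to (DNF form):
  f ∨ ¬q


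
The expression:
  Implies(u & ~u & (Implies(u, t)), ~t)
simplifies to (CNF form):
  True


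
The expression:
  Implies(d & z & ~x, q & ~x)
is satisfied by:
  {x: True, q: True, z: False, d: False}
  {x: True, z: False, q: False, d: False}
  {q: True, x: False, z: False, d: False}
  {x: False, z: False, q: False, d: False}
  {d: True, x: True, q: True, z: False}
  {d: True, x: True, z: False, q: False}
  {d: True, q: True, x: False, z: False}
  {d: True, x: False, z: False, q: False}
  {x: True, z: True, q: True, d: False}
  {x: True, z: True, d: False, q: False}
  {z: True, q: True, d: False, x: False}
  {z: True, d: False, q: False, x: False}
  {x: True, z: True, d: True, q: True}
  {x: True, z: True, d: True, q: False}
  {z: True, d: True, q: True, x: False}


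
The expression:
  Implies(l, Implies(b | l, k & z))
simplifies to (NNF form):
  ~l | (k & z)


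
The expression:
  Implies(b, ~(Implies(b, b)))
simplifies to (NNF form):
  ~b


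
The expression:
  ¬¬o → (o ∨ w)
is always true.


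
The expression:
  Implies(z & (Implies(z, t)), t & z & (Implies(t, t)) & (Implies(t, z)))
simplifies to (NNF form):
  True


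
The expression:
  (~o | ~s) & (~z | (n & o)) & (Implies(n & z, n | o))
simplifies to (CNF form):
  (n | ~z) & (o | ~z) & (~o | ~s)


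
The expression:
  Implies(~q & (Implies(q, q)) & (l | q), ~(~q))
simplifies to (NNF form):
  q | ~l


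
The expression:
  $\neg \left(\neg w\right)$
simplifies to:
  $w$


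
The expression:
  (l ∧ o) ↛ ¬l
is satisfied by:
  {o: True, l: True}


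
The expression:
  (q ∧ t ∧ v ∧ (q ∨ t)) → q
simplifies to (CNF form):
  True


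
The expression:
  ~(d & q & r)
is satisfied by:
  {q: False, d: False, r: False}
  {r: True, q: False, d: False}
  {d: True, q: False, r: False}
  {r: True, d: True, q: False}
  {q: True, r: False, d: False}
  {r: True, q: True, d: False}
  {d: True, q: True, r: False}


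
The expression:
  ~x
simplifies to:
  ~x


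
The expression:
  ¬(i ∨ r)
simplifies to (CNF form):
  ¬i ∧ ¬r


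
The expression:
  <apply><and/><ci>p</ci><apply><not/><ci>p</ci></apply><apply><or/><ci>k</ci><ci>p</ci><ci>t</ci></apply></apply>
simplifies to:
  <false/>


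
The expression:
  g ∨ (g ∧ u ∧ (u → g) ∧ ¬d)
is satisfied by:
  {g: True}


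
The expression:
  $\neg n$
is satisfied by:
  {n: False}


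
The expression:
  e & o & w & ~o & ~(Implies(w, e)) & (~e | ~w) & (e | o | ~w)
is never true.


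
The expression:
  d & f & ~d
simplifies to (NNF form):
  False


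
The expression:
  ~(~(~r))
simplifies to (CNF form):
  ~r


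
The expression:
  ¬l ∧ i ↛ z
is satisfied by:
  {i: True, z: False, l: False}


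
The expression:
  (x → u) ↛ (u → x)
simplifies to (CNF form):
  u ∧ ¬x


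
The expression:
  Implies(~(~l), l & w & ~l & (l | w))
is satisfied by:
  {l: False}


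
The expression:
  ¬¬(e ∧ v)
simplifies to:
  e ∧ v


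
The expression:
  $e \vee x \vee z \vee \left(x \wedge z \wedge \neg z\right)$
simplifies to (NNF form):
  $e \vee x \vee z$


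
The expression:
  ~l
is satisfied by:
  {l: False}


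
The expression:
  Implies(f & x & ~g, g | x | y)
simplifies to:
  True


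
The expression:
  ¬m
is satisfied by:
  {m: False}


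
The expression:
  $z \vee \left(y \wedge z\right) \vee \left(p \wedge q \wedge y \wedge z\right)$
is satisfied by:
  {z: True}


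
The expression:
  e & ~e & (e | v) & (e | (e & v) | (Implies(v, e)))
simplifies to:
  False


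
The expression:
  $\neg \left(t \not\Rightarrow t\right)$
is always true.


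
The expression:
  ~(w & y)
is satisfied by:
  {w: False, y: False}
  {y: True, w: False}
  {w: True, y: False}


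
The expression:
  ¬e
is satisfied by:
  {e: False}


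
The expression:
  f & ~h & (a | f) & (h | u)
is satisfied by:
  {u: True, f: True, h: False}


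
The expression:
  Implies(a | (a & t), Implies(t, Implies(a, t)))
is always true.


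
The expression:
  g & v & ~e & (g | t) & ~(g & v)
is never true.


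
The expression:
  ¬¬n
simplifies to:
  n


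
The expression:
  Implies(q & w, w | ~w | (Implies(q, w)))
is always true.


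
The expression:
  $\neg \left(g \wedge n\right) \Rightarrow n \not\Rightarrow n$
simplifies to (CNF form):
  $g \wedge n$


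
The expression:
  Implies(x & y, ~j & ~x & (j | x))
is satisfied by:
  {y: False, x: False}
  {x: True, y: False}
  {y: True, x: False}


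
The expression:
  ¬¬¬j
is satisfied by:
  {j: False}


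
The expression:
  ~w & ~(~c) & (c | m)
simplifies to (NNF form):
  c & ~w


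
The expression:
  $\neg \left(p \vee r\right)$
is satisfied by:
  {p: False, r: False}


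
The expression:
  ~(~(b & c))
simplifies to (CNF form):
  b & c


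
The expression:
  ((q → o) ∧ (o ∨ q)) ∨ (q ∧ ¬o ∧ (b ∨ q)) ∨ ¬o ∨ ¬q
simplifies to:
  True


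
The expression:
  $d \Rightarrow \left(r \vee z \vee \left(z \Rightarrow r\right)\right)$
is always true.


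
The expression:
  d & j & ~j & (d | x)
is never true.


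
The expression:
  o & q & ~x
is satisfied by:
  {o: True, q: True, x: False}


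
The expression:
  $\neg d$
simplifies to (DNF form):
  $\neg d$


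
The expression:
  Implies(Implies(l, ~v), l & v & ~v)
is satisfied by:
  {v: True, l: True}


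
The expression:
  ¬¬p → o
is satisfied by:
  {o: True, p: False}
  {p: False, o: False}
  {p: True, o: True}


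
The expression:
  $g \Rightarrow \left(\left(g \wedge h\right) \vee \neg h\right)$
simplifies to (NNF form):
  $\text{True}$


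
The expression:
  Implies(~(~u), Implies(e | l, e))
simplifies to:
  e | ~l | ~u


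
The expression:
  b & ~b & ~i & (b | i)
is never true.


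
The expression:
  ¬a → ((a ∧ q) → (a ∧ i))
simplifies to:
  True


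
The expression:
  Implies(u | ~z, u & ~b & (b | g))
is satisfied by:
  {g: True, z: True, b: False, u: False}
  {z: True, g: False, b: False, u: False}
  {g: True, b: True, z: True, u: False}
  {b: True, z: True, g: False, u: False}
  {u: True, g: True, z: True, b: False}
  {u: True, g: True, z: False, b: False}


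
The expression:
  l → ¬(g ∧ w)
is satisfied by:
  {l: False, g: False, w: False}
  {w: True, l: False, g: False}
  {g: True, l: False, w: False}
  {w: True, g: True, l: False}
  {l: True, w: False, g: False}
  {w: True, l: True, g: False}
  {g: True, l: True, w: False}


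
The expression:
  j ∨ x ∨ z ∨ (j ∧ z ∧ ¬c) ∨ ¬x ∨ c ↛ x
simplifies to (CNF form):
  True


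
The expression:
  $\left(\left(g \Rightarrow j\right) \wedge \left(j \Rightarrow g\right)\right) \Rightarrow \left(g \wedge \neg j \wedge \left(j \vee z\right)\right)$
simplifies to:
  $\left(g \wedge \neg j\right) \vee \left(j \wedge \neg g\right)$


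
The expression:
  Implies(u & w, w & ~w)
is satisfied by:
  {w: False, u: False}
  {u: True, w: False}
  {w: True, u: False}


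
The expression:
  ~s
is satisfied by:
  {s: False}


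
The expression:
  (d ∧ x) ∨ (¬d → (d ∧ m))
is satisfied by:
  {d: True}


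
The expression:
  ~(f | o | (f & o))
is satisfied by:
  {o: False, f: False}


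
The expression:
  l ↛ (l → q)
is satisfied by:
  {l: True, q: False}


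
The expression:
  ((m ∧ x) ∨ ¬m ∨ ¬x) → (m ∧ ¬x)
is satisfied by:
  {m: True, x: False}


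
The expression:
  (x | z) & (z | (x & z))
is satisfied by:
  {z: True}


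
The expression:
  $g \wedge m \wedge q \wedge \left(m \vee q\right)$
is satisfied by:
  {m: True, g: True, q: True}


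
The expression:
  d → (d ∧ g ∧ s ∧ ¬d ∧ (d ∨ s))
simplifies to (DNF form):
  ¬d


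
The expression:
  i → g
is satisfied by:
  {g: True, i: False}
  {i: False, g: False}
  {i: True, g: True}


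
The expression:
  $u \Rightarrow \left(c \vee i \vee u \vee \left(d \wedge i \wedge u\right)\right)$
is always true.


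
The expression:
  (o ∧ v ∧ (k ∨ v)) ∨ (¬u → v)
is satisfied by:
  {v: True, u: True}
  {v: True, u: False}
  {u: True, v: False}


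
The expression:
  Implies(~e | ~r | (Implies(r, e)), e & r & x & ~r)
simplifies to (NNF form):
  False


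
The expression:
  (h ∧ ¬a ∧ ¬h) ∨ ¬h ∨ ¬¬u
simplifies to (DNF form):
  u ∨ ¬h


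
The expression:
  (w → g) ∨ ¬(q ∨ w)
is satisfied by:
  {g: True, w: False}
  {w: False, g: False}
  {w: True, g: True}


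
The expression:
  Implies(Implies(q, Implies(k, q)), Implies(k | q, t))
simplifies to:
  t | (~k & ~q)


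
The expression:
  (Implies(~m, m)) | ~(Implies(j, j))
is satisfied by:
  {m: True}


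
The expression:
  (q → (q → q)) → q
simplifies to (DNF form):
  q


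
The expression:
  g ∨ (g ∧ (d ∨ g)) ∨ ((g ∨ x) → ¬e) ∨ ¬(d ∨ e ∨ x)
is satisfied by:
  {g: True, e: False, x: False}
  {e: False, x: False, g: False}
  {x: True, g: True, e: False}
  {x: True, e: False, g: False}
  {g: True, e: True, x: False}
  {e: True, g: False, x: False}
  {x: True, e: True, g: True}


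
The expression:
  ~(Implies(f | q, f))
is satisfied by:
  {q: True, f: False}


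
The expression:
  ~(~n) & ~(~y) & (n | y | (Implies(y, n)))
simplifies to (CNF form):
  n & y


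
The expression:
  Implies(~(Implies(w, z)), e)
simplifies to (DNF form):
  e | z | ~w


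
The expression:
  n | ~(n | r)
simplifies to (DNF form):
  n | ~r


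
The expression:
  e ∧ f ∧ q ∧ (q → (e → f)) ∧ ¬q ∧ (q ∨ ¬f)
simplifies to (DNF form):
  False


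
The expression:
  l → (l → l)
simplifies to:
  True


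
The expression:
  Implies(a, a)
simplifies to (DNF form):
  True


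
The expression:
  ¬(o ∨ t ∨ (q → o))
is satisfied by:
  {q: True, o: False, t: False}


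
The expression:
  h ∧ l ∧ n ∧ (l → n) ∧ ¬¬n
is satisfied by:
  {h: True, n: True, l: True}


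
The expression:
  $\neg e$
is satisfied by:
  {e: False}


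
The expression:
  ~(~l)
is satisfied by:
  {l: True}


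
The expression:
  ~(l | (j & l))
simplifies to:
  ~l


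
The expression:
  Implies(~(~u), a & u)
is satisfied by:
  {a: True, u: False}
  {u: False, a: False}
  {u: True, a: True}


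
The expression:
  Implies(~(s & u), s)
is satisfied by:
  {s: True}


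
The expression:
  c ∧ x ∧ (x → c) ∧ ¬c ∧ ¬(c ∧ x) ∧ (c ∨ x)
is never true.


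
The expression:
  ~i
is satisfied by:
  {i: False}


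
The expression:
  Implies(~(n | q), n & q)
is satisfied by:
  {n: True, q: True}
  {n: True, q: False}
  {q: True, n: False}


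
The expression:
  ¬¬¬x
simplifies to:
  ¬x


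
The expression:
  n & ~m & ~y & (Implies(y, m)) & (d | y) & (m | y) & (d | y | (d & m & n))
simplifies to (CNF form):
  False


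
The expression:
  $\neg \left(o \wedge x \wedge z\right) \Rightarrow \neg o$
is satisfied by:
  {z: True, x: True, o: False}
  {z: True, x: False, o: False}
  {x: True, z: False, o: False}
  {z: False, x: False, o: False}
  {z: True, o: True, x: True}


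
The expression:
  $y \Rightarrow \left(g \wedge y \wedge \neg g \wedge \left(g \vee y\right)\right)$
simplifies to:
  $\neg y$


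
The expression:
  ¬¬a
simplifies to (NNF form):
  a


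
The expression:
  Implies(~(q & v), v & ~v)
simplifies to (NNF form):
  q & v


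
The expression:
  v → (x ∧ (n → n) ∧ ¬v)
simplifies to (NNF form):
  ¬v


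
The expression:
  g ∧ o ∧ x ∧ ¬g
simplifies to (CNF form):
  False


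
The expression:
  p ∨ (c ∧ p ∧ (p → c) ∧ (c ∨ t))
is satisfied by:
  {p: True}


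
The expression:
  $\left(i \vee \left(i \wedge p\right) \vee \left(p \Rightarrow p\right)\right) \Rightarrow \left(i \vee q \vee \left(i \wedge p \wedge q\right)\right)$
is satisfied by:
  {i: True, q: True}
  {i: True, q: False}
  {q: True, i: False}


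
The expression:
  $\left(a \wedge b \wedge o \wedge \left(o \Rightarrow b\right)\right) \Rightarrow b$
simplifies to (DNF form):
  $\text{True}$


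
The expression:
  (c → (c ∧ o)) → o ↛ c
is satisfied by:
  {o: True, c: False}
  {c: True, o: False}


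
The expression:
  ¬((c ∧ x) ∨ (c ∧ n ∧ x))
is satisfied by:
  {c: False, x: False}
  {x: True, c: False}
  {c: True, x: False}


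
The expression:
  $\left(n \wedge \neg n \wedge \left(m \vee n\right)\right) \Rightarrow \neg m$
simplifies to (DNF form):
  $\text{True}$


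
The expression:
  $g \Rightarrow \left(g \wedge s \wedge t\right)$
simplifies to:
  $\left(s \wedge t\right) \vee \neg g$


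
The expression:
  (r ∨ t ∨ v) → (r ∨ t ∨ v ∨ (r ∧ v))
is always true.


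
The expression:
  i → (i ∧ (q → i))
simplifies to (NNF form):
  True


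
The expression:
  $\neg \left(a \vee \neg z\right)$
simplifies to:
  $z \wedge \neg a$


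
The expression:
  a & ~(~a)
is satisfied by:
  {a: True}


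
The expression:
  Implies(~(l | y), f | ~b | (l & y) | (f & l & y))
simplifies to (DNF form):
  f | l | y | ~b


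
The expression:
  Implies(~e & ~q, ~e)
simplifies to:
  True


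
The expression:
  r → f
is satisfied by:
  {f: True, r: False}
  {r: False, f: False}
  {r: True, f: True}


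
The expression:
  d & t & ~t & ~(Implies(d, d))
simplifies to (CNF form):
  False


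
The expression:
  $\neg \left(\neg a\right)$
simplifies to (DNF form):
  $a$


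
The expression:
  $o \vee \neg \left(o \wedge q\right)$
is always true.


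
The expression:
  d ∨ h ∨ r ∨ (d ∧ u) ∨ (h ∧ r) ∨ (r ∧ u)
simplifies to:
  d ∨ h ∨ r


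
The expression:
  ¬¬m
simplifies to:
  m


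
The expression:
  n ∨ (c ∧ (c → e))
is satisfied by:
  {n: True, e: True, c: True}
  {n: True, e: True, c: False}
  {n: True, c: True, e: False}
  {n: True, c: False, e: False}
  {e: True, c: True, n: False}


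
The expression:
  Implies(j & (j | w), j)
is always true.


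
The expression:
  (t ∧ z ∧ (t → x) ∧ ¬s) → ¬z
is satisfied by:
  {s: True, t: False, z: False, x: False}
  {s: False, t: False, z: False, x: False}
  {x: True, s: True, t: False, z: False}
  {x: True, s: False, t: False, z: False}
  {z: True, s: True, t: False, x: False}
  {z: True, s: False, t: False, x: False}
  {x: True, z: True, s: True, t: False}
  {x: True, z: True, s: False, t: False}
  {t: True, s: True, x: False, z: False}
  {t: True, s: False, x: False, z: False}
  {x: True, t: True, s: True, z: False}
  {x: True, t: True, s: False, z: False}
  {z: True, t: True, s: True, x: False}
  {z: True, t: True, s: False, x: False}
  {z: True, t: True, x: True, s: True}


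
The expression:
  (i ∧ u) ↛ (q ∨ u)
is never true.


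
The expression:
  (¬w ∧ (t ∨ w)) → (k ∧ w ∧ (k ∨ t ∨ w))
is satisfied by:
  {w: True, t: False}
  {t: False, w: False}
  {t: True, w: True}


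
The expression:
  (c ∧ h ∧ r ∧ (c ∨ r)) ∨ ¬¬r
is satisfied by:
  {r: True}


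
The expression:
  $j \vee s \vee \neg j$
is always true.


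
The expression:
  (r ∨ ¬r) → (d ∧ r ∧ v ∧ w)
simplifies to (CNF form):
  d ∧ r ∧ v ∧ w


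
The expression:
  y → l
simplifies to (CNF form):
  l ∨ ¬y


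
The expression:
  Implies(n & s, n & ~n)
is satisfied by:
  {s: False, n: False}
  {n: True, s: False}
  {s: True, n: False}


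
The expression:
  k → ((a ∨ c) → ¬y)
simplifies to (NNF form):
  (¬a ∧ ¬c) ∨ ¬k ∨ ¬y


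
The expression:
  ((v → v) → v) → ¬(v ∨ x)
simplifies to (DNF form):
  ¬v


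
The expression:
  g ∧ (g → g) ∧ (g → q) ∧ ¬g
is never true.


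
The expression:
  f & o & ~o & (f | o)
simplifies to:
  False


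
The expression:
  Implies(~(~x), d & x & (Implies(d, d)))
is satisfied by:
  {d: True, x: False}
  {x: False, d: False}
  {x: True, d: True}


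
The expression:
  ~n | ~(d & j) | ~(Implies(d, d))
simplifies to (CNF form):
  ~d | ~j | ~n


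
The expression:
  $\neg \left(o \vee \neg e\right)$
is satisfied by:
  {e: True, o: False}


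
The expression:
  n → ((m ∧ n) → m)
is always true.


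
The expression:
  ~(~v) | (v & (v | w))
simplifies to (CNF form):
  v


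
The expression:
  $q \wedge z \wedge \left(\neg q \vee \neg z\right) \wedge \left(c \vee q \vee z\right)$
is never true.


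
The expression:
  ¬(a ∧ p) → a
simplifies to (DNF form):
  a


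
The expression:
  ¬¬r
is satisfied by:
  {r: True}


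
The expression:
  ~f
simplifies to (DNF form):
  ~f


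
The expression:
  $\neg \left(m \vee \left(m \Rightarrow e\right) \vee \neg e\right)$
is never true.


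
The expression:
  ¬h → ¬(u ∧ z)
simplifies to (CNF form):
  h ∨ ¬u ∨ ¬z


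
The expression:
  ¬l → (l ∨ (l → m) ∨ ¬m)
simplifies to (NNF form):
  True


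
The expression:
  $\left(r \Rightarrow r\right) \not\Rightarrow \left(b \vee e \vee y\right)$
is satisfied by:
  {e: False, y: False, b: False}


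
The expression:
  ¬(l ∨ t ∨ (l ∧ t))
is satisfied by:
  {l: False, t: False}


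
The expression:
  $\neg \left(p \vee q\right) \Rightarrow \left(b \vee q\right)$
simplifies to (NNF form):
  $b \vee p \vee q$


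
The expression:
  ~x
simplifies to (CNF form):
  ~x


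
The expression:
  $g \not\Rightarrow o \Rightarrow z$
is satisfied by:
  {o: True, z: True, g: False}
  {o: True, g: False, z: False}
  {z: True, g: False, o: False}
  {z: False, g: False, o: False}
  {o: True, z: True, g: True}
  {o: True, g: True, z: False}
  {z: True, g: True, o: False}


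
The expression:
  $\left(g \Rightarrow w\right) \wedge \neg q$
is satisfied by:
  {w: True, q: False, g: False}
  {q: False, g: False, w: False}
  {w: True, g: True, q: False}


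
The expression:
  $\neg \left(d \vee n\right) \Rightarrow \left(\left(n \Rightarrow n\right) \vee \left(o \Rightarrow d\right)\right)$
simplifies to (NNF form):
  $\text{True}$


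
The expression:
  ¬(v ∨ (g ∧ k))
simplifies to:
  ¬v ∧ (¬g ∨ ¬k)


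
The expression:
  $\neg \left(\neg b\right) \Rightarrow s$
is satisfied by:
  {s: True, b: False}
  {b: False, s: False}
  {b: True, s: True}


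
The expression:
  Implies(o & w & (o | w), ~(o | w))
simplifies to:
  ~o | ~w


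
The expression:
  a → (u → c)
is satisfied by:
  {c: True, u: False, a: False}
  {u: False, a: False, c: False}
  {a: True, c: True, u: False}
  {a: True, u: False, c: False}
  {c: True, u: True, a: False}
  {u: True, c: False, a: False}
  {a: True, u: True, c: True}
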